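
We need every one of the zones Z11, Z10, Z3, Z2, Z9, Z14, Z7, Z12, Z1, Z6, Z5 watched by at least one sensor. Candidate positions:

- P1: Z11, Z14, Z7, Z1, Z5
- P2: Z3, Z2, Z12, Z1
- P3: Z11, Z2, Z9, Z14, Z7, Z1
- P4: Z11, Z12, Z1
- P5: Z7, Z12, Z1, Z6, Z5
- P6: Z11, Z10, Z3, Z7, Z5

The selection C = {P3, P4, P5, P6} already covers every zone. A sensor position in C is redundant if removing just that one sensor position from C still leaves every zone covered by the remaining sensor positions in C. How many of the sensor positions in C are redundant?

1

Drop P3: Z2, Z9, Z14 uncovered — not redundant.
Drop P4: the rest still cover every zone — redundant.
Drop P5: Z6 uncovered — not redundant.
Drop P6: Z10, Z3 uncovered — not redundant.
1 redundant: P4.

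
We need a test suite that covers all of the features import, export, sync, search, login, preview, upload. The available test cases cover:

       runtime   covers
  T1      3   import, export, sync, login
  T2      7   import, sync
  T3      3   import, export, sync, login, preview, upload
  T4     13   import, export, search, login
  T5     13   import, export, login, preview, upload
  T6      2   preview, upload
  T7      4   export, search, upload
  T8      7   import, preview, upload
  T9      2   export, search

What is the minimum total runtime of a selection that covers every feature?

T3, T9 cover every feature at runtime 3 + 2 = 5.
Any cover uses at least 2 test cases; among all covering selections none totals below 5.

5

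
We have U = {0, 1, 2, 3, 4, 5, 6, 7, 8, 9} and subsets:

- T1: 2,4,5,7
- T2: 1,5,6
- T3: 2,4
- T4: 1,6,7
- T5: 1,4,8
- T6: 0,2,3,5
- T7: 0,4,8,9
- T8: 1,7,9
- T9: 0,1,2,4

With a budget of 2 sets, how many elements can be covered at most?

7

Choosing T1, T7 covers {0, 2, 4, 5, 7, 8, 9} — 7 elements.
No choice of 2 sets does better; here 1, 3, 6 are left uncovered.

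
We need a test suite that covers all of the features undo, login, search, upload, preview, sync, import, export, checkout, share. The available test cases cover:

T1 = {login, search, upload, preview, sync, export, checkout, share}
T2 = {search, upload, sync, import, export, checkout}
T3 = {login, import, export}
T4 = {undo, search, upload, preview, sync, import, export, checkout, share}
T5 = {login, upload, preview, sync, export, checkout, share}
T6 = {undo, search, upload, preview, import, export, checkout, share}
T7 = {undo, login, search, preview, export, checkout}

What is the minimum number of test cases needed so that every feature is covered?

T1, T4 together cover {undo, login, search, upload, preview, sync, import, export, checkout, share} — every feature.
No single test case contains all 10 features, so 2 is optimal.

2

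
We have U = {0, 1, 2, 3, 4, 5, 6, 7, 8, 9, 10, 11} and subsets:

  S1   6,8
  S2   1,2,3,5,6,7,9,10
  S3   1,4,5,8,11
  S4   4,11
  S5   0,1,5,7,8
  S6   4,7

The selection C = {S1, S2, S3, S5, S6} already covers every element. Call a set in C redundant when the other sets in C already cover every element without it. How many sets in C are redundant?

Drop S1: the rest still cover every element — redundant.
Drop S2: 2, 3, 9, 10 uncovered — not redundant.
Drop S3: 11 uncovered — not redundant.
Drop S5: 0 uncovered — not redundant.
Drop S6: the rest still cover every element — redundant.
2 redundant: S1, S6.

2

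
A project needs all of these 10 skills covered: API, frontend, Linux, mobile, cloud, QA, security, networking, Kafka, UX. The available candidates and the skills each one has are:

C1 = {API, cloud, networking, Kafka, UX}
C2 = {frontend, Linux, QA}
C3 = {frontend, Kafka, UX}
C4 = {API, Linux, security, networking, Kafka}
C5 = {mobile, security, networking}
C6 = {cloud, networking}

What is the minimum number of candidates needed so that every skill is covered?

3

C1, C2, C5 together cover {API, frontend, Linux, mobile, cloud, QA, security, networking, Kafka, UX} — every skill.
No 2 of the 6 candidates cover everything (all 15 pairs fall short), so 3 is minimum.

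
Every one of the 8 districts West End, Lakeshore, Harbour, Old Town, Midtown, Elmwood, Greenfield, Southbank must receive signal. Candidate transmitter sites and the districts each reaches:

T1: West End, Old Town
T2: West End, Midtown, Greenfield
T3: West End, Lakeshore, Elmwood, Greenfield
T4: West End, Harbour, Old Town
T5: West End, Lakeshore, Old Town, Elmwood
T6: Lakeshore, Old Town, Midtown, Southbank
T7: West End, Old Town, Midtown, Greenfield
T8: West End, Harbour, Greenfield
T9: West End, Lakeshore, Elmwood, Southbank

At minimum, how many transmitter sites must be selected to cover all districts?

T2, T4, T9 together cover {West End, Lakeshore, Harbour, Old Town, Midtown, Elmwood, Greenfield, Southbank} — every district.
No 2 of the 9 transmitter sites cover everything (all 36 pairs fall short), so 3 is minimum.

3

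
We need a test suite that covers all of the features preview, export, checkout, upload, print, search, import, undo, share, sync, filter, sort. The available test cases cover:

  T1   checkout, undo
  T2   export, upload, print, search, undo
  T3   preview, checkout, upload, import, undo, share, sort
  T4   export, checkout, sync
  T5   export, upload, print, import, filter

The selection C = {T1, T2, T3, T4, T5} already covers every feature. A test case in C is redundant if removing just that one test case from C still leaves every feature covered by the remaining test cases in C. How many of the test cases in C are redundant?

1

Drop T1: the rest still cover every feature — redundant.
Drop T2: search uncovered — not redundant.
Drop T3: preview, share, sort uncovered — not redundant.
Drop T4: sync uncovered — not redundant.
Drop T5: filter uncovered — not redundant.
1 redundant: T1.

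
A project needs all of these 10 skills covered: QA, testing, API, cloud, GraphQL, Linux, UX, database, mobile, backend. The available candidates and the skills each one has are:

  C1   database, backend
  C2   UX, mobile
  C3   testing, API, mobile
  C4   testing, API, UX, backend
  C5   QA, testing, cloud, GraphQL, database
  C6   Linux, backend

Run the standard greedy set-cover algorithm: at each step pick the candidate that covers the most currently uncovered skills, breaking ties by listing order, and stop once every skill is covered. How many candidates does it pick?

Pick 1: C5 covers 5 new skills (QA, testing, cloud, GraphQL, database).
Pick 2: C4 covers 3 new skills (API, UX, backend).
Pick 3: C2 covers 1 new skills (mobile).
Pick 4: C6 covers 1 new skills (Linux).
Greedy uses 4 candidates.

4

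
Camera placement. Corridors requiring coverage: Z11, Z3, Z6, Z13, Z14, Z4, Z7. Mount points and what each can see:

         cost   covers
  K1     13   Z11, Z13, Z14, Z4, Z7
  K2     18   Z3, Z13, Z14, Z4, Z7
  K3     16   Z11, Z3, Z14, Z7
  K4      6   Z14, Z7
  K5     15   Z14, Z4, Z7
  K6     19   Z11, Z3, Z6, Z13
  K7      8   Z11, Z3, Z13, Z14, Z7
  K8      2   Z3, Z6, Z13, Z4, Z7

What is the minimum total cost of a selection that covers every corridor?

10

K7, K8 cover every corridor at cost 8 + 2 = 10.
Any cover uses at least 2 camera mounts; among all covering selections none totals below 10.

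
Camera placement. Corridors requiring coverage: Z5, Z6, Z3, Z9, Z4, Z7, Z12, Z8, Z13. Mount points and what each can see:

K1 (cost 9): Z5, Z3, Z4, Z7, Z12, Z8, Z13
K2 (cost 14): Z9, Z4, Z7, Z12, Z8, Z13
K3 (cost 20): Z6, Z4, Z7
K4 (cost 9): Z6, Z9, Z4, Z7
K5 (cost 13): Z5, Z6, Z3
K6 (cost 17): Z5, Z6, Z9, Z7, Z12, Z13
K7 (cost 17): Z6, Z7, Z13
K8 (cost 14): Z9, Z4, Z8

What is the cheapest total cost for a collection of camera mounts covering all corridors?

K1, K4 cover every corridor at cost 9 + 9 = 18.
Any cover uses at least 2 camera mounts; among all covering selections none totals below 18.

18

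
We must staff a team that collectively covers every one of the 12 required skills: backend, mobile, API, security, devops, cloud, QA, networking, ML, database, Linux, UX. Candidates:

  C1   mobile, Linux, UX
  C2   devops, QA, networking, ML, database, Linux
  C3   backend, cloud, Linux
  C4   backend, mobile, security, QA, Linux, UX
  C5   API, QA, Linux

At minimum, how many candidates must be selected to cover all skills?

C2, C3, C4, C5 together cover {backend, mobile, API, security, devops, cloud, QA, networking, ML, database, Linux, UX} — every skill.
No 3 of the 5 candidates cover everything (all 10 triples fall short), so 4 is minimum.

4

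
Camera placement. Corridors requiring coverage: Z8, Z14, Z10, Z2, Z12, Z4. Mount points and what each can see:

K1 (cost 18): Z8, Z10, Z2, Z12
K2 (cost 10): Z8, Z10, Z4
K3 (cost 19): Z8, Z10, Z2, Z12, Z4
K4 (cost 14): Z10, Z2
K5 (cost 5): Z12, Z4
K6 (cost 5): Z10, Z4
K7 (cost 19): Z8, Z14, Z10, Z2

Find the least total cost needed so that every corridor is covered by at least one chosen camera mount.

K5, K7 cover every corridor at cost 5 + 19 = 24.
Any cover uses at least 2 camera mounts; among all covering selections none totals below 24.

24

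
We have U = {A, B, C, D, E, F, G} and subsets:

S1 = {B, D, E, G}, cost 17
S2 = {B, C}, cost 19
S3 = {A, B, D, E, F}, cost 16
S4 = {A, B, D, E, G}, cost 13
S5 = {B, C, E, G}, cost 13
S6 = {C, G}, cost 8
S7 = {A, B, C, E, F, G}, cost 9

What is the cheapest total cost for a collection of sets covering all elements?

S4, S7 cover every element at cost 13 + 9 = 22.
Any cover uses at least 2 sets; among all covering selections none totals below 22.

22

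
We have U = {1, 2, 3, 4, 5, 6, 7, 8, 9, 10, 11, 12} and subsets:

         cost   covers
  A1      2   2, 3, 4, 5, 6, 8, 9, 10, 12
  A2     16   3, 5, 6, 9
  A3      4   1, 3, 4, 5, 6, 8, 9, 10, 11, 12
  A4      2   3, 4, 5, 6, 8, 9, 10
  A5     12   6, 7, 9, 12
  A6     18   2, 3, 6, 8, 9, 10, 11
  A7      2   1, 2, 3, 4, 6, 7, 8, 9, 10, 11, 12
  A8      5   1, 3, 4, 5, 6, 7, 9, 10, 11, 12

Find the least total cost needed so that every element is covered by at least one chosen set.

A1, A7 cover every element at cost 2 + 2 = 4.
Any cover uses at least 2 sets; among all covering selections none totals below 4.

4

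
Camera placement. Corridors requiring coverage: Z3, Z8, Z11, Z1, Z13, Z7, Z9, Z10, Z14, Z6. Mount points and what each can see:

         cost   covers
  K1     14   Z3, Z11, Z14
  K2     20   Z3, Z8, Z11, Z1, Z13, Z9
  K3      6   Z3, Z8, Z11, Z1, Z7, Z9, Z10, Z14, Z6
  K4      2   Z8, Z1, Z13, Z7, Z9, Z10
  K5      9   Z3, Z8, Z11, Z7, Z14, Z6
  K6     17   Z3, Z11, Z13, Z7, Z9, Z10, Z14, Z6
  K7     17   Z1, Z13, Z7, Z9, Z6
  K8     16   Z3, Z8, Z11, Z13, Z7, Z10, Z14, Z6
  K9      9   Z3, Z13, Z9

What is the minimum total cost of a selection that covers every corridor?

8

K3, K4 cover every corridor at cost 6 + 2 = 8.
Any cover uses at least 2 camera mounts; among all covering selections none totals below 8.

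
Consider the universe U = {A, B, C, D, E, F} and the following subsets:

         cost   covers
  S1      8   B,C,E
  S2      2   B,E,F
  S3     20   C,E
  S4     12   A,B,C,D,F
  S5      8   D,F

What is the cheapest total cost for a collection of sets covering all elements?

14

S2, S4 cover every element at cost 2 + 12 = 14.
Any cover uses at least 2 sets; among all covering selections none totals below 14.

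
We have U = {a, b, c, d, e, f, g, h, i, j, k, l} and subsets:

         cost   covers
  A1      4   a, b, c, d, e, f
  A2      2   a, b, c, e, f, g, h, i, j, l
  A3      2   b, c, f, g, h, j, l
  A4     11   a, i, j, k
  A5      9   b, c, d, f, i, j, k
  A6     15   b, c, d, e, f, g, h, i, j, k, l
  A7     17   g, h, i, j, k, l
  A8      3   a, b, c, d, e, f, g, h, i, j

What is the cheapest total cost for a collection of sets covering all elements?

A2, A5 cover every element at cost 2 + 9 = 11.
Any cover uses at least 2 sets; among all covering selections none totals below 11.
Greedy by coverage-per-cost would pick A2, A8, A5 for 14 — worse than the optimum 11.

11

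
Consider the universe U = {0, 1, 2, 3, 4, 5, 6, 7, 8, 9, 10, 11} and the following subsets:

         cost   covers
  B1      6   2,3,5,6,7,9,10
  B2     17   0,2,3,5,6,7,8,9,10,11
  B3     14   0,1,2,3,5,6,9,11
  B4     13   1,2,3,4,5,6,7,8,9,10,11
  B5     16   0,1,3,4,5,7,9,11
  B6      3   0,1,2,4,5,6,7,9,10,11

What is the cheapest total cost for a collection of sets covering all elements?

B4, B6 cover every element at cost 13 + 3 = 16.
Any cover uses at least 2 sets; among all covering selections none totals below 16.
Greedy by coverage-per-cost would pick B6, B1, B4 for 22 — worse than the optimum 16.

16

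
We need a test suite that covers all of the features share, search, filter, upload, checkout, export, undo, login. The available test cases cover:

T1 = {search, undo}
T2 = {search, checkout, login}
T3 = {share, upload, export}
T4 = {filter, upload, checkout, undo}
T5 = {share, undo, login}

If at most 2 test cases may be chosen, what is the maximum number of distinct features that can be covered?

6

Choosing T2, T3 covers {share, search, upload, checkout, export, login} — 6 features.
No choice of 2 test cases does better; here filter, undo are left uncovered.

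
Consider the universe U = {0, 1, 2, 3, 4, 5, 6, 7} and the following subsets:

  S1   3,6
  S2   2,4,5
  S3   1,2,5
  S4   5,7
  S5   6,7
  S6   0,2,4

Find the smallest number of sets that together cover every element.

S1, S3, S4, S6 together cover {0, 1, 2, 3, 4, 5, 6, 7} — every element.
No 3 of the 6 sets cover everything (all 20 triples fall short), so 4 is minimum.
Greedy (largest uncovered first) would take S2, S1, S3, S4, S6 — 5 sets — but 4 suffice.

4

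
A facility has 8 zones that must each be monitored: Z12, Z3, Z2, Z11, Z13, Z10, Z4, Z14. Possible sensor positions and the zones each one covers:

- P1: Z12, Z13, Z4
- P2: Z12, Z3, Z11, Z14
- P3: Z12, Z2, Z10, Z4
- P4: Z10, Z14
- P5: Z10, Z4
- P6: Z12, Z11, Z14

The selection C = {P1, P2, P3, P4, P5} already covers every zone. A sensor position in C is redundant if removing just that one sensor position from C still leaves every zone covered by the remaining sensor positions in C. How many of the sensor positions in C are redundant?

2

Drop P1: Z13 uncovered — not redundant.
Drop P2: Z3, Z11 uncovered — not redundant.
Drop P3: Z2 uncovered — not redundant.
Drop P4: the rest still cover every zone — redundant.
Drop P5: the rest still cover every zone — redundant.
2 redundant: P4, P5.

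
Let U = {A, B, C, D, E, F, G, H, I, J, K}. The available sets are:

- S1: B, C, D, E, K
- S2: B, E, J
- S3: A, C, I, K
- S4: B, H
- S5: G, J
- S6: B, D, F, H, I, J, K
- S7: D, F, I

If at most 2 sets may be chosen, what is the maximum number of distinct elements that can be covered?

9

Choosing S1, S6 covers {B, C, D, E, F, H, I, J, K} — 9 elements.
No choice of 2 sets does better; here A, G are left uncovered.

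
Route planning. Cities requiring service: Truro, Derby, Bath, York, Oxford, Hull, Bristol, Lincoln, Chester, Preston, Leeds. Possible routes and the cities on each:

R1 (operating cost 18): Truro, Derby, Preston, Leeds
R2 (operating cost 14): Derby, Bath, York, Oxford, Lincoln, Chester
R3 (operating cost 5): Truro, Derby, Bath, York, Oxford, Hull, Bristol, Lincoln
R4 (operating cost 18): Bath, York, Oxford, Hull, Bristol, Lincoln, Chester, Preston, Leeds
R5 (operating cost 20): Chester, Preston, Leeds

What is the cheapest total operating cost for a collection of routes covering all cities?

23

R3, R4 cover every city at operating cost 5 + 18 = 23.
Any cover uses at least 2 routes; among all covering selections none totals below 23.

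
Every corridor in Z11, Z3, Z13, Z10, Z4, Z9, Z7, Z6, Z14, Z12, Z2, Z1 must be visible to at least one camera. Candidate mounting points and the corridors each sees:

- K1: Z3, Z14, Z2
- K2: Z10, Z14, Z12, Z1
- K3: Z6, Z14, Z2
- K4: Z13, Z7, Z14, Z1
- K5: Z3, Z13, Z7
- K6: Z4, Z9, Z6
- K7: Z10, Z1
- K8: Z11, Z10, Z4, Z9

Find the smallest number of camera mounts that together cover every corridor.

K2, K3, K5, K8 together cover {Z11, Z3, Z13, Z10, Z4, Z9, Z7, Z6, Z14, Z12, Z2, Z1} — every corridor.
No 3 of the 8 camera mounts cover everything (all 56 triples fall short), so 4 is minimum.

4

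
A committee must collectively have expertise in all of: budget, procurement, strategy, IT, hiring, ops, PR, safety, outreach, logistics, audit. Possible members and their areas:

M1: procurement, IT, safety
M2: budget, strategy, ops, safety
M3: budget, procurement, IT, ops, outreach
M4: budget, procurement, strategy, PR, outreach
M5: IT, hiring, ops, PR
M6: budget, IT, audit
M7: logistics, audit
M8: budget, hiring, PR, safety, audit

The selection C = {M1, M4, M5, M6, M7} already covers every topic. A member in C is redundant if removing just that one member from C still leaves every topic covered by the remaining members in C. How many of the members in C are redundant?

Drop M1: safety uncovered — not redundant.
Drop M4: strategy, outreach uncovered — not redundant.
Drop M5: hiring, ops uncovered — not redundant.
Drop M6: the rest still cover every topic — redundant.
Drop M7: logistics uncovered — not redundant.
1 redundant: M6.

1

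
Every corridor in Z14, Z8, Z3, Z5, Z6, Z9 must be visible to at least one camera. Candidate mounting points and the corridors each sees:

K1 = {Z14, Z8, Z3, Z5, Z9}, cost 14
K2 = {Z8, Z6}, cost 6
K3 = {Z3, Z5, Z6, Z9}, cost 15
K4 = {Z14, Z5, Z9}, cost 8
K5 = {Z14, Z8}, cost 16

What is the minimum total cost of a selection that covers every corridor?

K1, K2 cover every corridor at cost 14 + 6 = 20.
Any cover uses at least 2 camera mounts; among all covering selections none totals below 20.
Greedy by coverage-per-cost would pick K4, K2, K1 for 28 — worse than the optimum 20.

20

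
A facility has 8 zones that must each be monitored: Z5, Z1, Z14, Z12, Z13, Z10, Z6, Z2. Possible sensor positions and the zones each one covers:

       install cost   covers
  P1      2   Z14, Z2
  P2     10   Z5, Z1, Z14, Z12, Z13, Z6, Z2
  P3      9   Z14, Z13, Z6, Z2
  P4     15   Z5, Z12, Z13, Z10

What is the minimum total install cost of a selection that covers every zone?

25

P2, P4 cover every zone at install cost 10 + 15 = 25.
Any cover uses at least 2 sensor positions; among all covering selections none totals below 25.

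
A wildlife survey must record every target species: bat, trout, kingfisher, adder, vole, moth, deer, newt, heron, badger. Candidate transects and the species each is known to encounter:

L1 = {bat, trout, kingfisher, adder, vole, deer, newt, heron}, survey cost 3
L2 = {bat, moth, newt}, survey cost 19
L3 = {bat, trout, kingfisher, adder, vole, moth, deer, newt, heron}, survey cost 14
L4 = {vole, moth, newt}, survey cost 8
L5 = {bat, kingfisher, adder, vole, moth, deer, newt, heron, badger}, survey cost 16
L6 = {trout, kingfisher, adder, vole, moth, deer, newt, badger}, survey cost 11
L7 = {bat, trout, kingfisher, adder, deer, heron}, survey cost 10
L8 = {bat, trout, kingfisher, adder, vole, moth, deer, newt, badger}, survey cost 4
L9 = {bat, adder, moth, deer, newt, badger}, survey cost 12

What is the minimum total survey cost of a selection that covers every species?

L1, L8 cover every species at survey cost 3 + 4 = 7.
Any cover uses at least 2 transects; among all covering selections none totals below 7.

7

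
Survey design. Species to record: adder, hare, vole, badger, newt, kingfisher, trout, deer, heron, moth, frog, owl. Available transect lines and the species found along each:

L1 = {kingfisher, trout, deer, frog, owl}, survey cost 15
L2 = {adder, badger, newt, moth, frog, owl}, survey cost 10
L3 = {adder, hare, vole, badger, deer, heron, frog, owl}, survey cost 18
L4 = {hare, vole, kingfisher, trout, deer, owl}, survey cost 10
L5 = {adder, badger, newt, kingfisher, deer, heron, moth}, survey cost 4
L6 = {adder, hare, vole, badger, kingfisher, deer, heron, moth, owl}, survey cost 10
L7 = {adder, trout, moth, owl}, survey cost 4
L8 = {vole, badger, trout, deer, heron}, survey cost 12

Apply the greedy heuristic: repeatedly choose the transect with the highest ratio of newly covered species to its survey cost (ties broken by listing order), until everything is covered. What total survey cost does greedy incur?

Pick 1: L5 adds 7 new (adder, badger, newt, kingfisher, deer, heron, moth) at survey cost 4 (ratio 7/4).
Pick 2: L7 adds 2 new (trout, owl) at survey cost 4 (ratio 2/4).
Pick 3: L4 adds 2 new (hare, vole) at survey cost 10 (ratio 2/10).
Pick 4: L2 adds 1 new (frog) at survey cost 10 (ratio 1/10).
Greedy total survey cost: 4 + 4 + 10 + 10 = 28. (The true optimum is 24, so greedy overshoots here.)

28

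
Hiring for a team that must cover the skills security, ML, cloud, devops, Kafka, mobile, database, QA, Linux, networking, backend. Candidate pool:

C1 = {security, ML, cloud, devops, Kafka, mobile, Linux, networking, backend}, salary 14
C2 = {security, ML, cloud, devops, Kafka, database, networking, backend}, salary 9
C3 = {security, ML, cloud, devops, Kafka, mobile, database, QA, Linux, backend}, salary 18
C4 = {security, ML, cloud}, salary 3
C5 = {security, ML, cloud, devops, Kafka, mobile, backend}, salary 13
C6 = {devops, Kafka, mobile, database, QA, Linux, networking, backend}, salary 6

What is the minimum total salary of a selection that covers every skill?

C4, C6 cover every skill at salary 3 + 6 = 9.
Any cover uses at least 2 candidates; among all covering selections none totals below 9.

9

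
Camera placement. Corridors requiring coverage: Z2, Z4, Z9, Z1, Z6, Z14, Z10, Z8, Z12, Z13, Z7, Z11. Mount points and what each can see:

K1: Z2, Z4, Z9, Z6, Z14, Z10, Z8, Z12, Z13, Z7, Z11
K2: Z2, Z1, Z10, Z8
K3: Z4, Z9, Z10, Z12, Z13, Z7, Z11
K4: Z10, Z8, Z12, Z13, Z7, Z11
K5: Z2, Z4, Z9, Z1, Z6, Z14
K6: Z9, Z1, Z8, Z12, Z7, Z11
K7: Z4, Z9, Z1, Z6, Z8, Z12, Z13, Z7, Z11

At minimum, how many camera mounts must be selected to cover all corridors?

K1, K2 together cover {Z2, Z4, Z9, Z1, Z6, Z14, Z10, Z8, Z12, Z13, Z7, Z11} — every corridor.
No single camera mount contains all 12 corridors, so 2 is optimal.

2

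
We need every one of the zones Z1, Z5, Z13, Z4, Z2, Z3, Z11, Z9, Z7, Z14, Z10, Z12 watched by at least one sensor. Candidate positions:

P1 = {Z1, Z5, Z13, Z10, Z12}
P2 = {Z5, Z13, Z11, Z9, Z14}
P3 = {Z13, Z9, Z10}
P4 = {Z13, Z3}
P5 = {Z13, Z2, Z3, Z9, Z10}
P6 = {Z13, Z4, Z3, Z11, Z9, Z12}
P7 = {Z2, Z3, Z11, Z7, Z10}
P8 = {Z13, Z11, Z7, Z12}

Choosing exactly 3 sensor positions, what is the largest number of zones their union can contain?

11

Choosing P1, P2, P7 covers {Z1, Z5, Z13, Z2, Z3, Z11, Z9, Z7, Z14, Z10, Z12} — 11 zones.
No choice of 3 sensor positions does better; here Z4 is left uncovered.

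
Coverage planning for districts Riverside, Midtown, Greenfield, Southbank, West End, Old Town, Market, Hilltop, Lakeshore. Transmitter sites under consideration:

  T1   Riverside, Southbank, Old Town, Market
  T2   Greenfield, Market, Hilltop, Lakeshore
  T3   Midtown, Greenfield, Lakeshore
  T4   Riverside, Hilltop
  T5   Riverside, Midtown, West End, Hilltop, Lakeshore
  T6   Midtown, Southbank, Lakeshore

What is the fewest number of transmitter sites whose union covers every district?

3

T1, T2, T5 together cover {Riverside, Midtown, Greenfield, Southbank, West End, Old Town, Market, Hilltop, Lakeshore} — every district.
No 2 of the 6 transmitter sites cover everything (all 15 pairs fall short), so 3 is minimum.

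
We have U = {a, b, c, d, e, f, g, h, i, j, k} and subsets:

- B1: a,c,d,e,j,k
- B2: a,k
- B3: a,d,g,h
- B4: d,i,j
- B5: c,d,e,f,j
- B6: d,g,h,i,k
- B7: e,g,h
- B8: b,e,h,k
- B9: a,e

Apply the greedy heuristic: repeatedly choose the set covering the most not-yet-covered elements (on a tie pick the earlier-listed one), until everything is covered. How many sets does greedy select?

4

Pick 1: B1 covers 6 new elements (a, c, d, e, j, k).
Pick 2: B6 covers 3 new elements (g, h, i).
Pick 3: B5 covers 1 new elements (f).
Pick 4: B8 covers 1 new elements (b).
Greedy uses 4 sets.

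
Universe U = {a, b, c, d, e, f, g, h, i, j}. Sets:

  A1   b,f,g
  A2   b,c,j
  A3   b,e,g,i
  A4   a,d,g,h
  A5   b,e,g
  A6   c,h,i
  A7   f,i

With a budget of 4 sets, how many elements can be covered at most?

10

Choosing A1, A2, A3, A4 covers {a, b, c, d, e, f, g, h, i, j} — 10 elements.
That is all 10 elements.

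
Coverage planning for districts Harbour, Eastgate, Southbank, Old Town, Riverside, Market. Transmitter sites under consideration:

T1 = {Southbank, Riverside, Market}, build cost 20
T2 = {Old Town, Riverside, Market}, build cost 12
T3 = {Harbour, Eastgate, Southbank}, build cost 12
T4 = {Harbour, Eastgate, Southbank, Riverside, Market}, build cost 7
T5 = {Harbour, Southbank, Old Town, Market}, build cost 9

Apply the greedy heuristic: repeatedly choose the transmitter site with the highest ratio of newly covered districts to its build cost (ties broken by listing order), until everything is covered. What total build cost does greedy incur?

16

Pick 1: T4 adds 5 new (Harbour, Eastgate, Southbank, Riverside, Market) at build cost 7 (ratio 5/7).
Pick 2: T5 adds 1 new (Old Town) at build cost 9 (ratio 1/9).
Greedy total build cost: 7 + 9 = 16.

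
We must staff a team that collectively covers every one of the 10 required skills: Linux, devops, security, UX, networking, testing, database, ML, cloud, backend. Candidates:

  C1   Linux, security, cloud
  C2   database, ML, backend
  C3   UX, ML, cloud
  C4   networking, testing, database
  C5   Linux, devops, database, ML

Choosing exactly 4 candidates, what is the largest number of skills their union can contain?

Choosing C1, C2, C3, C4 covers {Linux, security, UX, networking, testing, database, ML, cloud, backend} — 9 skills.
No choice of 4 candidates does better; here devops is left uncovered.

9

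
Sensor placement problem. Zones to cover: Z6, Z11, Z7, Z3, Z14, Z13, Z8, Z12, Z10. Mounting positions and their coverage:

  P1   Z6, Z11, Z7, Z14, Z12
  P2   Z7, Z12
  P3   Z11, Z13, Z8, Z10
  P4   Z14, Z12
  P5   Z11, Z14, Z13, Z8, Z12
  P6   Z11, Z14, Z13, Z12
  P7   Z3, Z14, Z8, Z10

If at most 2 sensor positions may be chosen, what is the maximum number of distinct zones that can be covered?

8

Choosing P1, P3 covers {Z6, Z11, Z7, Z14, Z13, Z8, Z12, Z10} — 8 zones.
No choice of 2 sensor positions does better; here Z3 is left uncovered.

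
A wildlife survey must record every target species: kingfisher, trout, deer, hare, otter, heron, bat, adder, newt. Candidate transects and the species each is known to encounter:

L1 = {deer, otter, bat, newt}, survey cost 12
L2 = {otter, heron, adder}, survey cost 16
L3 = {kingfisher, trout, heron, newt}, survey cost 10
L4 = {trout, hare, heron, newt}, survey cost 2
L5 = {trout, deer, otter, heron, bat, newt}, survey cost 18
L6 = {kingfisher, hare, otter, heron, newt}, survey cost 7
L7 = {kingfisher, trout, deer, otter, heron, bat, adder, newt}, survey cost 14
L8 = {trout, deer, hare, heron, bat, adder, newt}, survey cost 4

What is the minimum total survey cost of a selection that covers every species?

11

L6, L8 cover every species at survey cost 7 + 4 = 11.
Any cover uses at least 2 transects; among all covering selections none totals below 11.
Greedy by coverage-per-survey cost would pick L4, L8, L6 for 13 — worse than the optimum 11.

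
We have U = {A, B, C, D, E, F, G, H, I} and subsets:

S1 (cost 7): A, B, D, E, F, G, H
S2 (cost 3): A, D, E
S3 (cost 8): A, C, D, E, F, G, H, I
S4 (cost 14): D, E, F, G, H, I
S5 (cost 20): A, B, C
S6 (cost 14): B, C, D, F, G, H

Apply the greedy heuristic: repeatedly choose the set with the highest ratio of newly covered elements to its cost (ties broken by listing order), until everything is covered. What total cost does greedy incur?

15

Pick 1: S1 adds 7 new (A, B, D, E, F, G, H) at cost 7 (ratio 7/7).
Pick 2: S3 adds 2 new (C, I) at cost 8 (ratio 2/8).
Greedy total cost: 7 + 8 = 15.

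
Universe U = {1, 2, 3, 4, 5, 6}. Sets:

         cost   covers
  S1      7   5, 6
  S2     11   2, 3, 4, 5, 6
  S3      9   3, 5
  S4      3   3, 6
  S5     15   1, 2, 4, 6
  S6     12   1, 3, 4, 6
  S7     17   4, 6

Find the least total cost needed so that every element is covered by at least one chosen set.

S2, S6 cover every element at cost 11 + 12 = 23.
Any cover uses at least 2 sets; among all covering selections none totals below 23.
Greedy by coverage-per-cost would pick S4, S2, S6 for 26 — worse than the optimum 23.

23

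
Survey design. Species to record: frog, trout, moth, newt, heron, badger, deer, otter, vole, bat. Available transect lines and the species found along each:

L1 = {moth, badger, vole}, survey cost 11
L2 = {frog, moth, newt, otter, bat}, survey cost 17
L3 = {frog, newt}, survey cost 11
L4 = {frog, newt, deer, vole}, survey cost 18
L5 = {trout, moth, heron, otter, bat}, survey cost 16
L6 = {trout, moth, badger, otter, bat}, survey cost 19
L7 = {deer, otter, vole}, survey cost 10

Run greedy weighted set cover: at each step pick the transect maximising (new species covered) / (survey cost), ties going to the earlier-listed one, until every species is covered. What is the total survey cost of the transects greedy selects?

45

Pick 1: L5 adds 5 new (trout, moth, heron, otter, bat) at survey cost 16 (ratio 5/16).
Pick 2: L4 adds 4 new (frog, newt, deer, vole) at survey cost 18 (ratio 4/18).
Pick 3: L1 adds 1 new (badger) at survey cost 11 (ratio 1/11).
Greedy total survey cost: 16 + 18 + 11 = 45.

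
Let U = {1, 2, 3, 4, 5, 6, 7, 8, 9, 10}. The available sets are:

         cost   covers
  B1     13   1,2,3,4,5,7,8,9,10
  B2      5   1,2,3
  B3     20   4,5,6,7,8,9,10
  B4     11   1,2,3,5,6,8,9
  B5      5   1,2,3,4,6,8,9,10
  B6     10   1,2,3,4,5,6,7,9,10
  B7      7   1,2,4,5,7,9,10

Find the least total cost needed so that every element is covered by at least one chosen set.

12

B5, B7 cover every element at cost 5 + 7 = 12.
Any cover uses at least 2 sets; among all covering selections none totals below 12.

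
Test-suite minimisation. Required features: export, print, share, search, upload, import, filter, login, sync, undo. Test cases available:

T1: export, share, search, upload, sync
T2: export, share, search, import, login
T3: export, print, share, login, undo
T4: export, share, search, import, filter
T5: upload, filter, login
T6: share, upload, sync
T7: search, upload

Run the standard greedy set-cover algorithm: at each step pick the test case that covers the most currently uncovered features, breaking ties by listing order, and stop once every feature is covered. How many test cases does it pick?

Pick 1: T1 covers 5 new features (export, share, search, upload, sync).
Pick 2: T3 covers 3 new features (print, login, undo).
Pick 3: T4 covers 2 new features (import, filter).
Greedy uses 3 test cases.

3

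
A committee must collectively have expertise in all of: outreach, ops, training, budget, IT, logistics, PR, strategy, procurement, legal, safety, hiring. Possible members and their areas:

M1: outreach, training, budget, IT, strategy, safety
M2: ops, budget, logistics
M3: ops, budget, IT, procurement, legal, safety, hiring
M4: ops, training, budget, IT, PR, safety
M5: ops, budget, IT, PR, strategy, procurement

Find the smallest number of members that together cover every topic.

4

M1, M2, M3, M4 together cover {outreach, ops, training, budget, IT, logistics, PR, strategy, procurement, legal, safety, hiring} — every topic.
No 3 of the 5 members cover everything (all 10 triples fall short), so 4 is minimum.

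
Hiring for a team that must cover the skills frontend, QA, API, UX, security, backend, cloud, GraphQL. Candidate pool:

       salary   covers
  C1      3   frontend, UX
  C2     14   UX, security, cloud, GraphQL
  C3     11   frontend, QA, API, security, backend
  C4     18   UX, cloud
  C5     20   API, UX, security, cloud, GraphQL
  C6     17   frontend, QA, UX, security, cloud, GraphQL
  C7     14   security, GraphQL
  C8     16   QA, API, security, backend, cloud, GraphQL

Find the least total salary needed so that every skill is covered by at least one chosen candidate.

19

C1, C8 cover every skill at salary 3 + 16 = 19.
Any cover uses at least 2 candidates; among all covering selections none totals below 19.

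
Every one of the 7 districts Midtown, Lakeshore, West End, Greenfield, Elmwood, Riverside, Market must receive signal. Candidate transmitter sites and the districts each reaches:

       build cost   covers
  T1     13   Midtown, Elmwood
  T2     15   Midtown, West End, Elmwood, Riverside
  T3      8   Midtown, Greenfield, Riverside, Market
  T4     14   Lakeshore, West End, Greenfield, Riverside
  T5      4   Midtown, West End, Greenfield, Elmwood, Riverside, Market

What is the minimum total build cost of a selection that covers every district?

18

T4, T5 cover every district at build cost 14 + 4 = 18.
Any cover uses at least 2 transmitter sites; among all covering selections none totals below 18.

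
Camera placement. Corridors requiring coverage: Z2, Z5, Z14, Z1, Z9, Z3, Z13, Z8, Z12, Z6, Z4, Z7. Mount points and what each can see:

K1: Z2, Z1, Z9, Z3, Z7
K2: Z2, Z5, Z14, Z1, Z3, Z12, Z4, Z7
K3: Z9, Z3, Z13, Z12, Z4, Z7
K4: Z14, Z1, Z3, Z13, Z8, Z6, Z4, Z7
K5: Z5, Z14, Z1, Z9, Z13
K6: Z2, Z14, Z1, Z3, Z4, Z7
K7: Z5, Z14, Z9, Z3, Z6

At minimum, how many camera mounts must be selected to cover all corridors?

K1, K2, K4 together cover {Z2, Z5, Z14, Z1, Z9, Z3, Z13, Z8, Z12, Z6, Z4, Z7} — every corridor.
No 2 of the 7 camera mounts cover everything (all 21 pairs fall short), so 3 is minimum.

3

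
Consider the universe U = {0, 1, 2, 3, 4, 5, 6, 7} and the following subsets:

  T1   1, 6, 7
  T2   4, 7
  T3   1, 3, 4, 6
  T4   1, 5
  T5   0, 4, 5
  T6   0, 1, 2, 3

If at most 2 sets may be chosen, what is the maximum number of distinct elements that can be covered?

Choosing T1, T5 covers {0, 1, 4, 5, 6, 7} — 6 elements.
No choice of 2 sets does better; here 2, 3 are left uncovered.

6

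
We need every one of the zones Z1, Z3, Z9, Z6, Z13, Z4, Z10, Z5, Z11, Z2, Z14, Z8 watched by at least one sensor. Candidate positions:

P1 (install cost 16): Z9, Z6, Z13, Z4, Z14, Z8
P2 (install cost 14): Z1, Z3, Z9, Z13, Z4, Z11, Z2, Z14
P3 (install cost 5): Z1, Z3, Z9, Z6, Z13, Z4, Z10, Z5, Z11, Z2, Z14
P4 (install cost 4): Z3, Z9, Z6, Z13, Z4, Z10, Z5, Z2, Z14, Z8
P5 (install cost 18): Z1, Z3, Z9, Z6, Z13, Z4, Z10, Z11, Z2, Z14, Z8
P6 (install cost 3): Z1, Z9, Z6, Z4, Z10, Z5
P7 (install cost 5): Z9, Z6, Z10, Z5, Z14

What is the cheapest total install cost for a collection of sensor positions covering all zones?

P3, P4 cover every zone at install cost 5 + 4 = 9.
Any cover uses at least 2 sensor positions; among all covering selections none totals below 9.

9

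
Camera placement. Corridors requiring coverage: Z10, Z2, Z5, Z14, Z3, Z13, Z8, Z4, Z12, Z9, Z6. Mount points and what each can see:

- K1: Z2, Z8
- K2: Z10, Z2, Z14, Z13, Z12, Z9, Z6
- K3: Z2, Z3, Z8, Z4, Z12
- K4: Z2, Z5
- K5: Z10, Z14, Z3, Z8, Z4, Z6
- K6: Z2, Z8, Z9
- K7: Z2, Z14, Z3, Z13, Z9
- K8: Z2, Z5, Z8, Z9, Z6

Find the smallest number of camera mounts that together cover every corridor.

K2, K3, K4 together cover {Z10, Z2, Z5, Z14, Z3, Z13, Z8, Z4, Z12, Z9, Z6} — every corridor.
No 2 of the 8 camera mounts cover everything (all 28 pairs fall short), so 3 is minimum.

3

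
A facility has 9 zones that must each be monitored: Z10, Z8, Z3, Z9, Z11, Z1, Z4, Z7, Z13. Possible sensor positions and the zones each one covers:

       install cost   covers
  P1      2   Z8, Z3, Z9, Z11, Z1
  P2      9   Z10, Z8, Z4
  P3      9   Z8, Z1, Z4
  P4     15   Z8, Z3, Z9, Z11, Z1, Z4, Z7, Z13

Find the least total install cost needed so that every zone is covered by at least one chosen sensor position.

P2, P4 cover every zone at install cost 9 + 15 = 24.
Any cover uses at least 2 sensor positions; among all covering selections none totals below 24.

24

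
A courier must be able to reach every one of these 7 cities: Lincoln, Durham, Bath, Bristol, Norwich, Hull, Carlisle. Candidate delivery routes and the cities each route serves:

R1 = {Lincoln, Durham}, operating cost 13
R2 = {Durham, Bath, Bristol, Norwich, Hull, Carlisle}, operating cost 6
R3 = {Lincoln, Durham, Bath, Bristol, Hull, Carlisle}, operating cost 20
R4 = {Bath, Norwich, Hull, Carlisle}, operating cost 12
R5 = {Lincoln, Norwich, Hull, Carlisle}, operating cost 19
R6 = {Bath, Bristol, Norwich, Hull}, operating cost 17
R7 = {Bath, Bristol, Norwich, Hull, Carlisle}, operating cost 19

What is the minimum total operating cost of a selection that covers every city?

R1, R2 cover every city at operating cost 13 + 6 = 19.
Any cover uses at least 2 routes; among all covering selections none totals below 19.

19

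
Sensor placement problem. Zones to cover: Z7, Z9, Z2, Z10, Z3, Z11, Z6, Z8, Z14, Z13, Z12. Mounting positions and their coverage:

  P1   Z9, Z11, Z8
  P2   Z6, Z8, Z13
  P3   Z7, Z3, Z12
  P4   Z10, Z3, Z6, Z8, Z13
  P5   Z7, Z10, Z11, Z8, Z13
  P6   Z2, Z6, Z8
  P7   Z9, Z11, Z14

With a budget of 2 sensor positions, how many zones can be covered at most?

8

Choosing P4, P7 covers {Z9, Z10, Z3, Z11, Z6, Z8, Z14, Z13} — 8 zones.
No choice of 2 sensor positions does better; here Z7, Z2, Z12 are left uncovered.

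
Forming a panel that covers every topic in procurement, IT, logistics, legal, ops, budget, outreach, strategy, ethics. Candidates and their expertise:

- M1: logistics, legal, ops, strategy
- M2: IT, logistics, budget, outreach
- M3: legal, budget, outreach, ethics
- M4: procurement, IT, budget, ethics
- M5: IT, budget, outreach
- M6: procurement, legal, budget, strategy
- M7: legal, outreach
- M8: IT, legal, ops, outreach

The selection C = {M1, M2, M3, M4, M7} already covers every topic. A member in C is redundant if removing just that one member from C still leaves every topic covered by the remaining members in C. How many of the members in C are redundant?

3

Drop M1: ops, strategy uncovered — not redundant.
Drop M2: the rest still cover every topic — redundant.
Drop M3: the rest still cover every topic — redundant.
Drop M4: procurement uncovered — not redundant.
Drop M7: the rest still cover every topic — redundant.
3 redundant: M2, M3, M7.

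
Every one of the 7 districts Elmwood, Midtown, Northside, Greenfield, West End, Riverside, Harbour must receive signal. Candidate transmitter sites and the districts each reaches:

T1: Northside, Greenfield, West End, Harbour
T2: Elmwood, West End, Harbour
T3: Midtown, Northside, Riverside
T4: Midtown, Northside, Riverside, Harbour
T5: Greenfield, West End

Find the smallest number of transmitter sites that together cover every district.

3

T1, T2, T3 together cover {Elmwood, Midtown, Northside, Greenfield, West End, Riverside, Harbour} — every district.
No 2 of the 5 transmitter sites cover everything (all 10 pairs fall short), so 3 is minimum.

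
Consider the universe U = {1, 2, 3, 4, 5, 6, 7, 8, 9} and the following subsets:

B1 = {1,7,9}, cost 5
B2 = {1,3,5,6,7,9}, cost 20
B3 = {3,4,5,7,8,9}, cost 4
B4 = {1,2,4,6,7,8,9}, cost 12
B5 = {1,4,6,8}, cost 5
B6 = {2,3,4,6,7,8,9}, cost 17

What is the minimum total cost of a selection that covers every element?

B3, B4 cover every element at cost 4 + 12 = 16.
Any cover uses at least 2 sets; among all covering selections none totals below 16.
Greedy by coverage-per-cost would pick B3, B5, B4 for 21 — worse than the optimum 16.

16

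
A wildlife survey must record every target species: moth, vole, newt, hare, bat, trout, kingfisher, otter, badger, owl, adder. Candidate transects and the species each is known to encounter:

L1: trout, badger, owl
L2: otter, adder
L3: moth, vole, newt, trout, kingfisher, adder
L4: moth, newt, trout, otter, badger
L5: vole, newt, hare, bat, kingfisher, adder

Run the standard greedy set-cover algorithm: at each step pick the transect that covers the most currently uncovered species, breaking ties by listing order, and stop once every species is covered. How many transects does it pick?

Pick 1: L3 covers 6 new species (moth, vole, newt, trout, kingfisher, adder).
Pick 2: L1 covers 2 new species (badger, owl).
Pick 3: L5 covers 2 new species (hare, bat).
Pick 4: L2 covers 1 new species (otter).
Greedy uses 4 transects. (The true minimum is 3.)

4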